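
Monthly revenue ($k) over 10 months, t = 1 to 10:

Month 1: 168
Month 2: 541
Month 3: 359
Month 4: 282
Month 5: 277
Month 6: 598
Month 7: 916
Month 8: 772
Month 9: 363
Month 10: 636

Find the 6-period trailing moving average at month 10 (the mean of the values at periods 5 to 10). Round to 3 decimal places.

Sum of periods 5–10: 277 + 598 + 916 + 772 + 363 + 636 = 3562
Divide by 6: 3562 / 6 = 593.667

593.667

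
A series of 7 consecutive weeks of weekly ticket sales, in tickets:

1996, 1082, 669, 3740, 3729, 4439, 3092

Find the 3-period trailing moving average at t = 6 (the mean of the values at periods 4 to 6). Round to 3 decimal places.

3969.333

Sum of periods 4–6: 3740 + 3729 + 4439 = 11908
Divide by 3: 11908 / 3 = 3969.333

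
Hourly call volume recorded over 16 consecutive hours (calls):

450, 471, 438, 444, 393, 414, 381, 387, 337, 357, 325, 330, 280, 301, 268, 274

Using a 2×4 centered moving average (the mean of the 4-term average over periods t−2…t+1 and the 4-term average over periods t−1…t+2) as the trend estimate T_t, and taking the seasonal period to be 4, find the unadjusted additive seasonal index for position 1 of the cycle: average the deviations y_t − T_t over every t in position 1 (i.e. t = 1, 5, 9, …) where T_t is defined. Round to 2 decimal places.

-21.83

Season position 1 occurs at t = 5, 9, 13 (where T_t is defined).
t=5: T_5 = 415.1250; y_5 − T_5 = 393 − 415.1250 = -22.1250
t=9: T_9 = 358.5000; y_9 − T_9 = 337 − 358.5000 = -21.5000
t=13: T_13 = 301.8750; y_13 − T_13 = 280 − 301.8750 = -21.8750
Mean deviation: (-22.1250 + -21.5000 + -21.8750) / 3 = -21.83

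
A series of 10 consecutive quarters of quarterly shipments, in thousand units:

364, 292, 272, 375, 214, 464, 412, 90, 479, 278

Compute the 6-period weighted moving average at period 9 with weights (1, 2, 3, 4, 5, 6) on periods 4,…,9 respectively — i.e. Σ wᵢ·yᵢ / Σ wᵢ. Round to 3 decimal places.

Weighted sum: 1·375 + 2·214 + 3·464 + 4·412 + 5·90 + 6·479 = 375 + 428 + 1392 + 1648 + 450 + 2874 = 7167
Weight total: 1 + 2 + 3 + 4 + 5 + 6 = 21
WMA = 7167 / 21 = 341.286

341.286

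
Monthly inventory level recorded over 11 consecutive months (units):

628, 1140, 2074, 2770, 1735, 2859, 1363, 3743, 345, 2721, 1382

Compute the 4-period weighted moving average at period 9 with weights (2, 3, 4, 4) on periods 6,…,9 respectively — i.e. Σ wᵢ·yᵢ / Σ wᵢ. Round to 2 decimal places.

2012.23

Weighted sum: 2·2859 + 3·1363 + 4·3743 + 4·345 = 5718 + 4089 + 14972 + 1380 = 26159
Weight total: 2 + 3 + 4 + 4 = 13
WMA = 26159 / 13 = 2012.23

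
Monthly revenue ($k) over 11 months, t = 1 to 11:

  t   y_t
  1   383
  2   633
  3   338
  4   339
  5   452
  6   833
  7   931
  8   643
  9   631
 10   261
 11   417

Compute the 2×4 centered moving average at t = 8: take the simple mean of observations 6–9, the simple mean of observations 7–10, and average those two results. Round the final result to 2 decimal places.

Sum over 6–9: 833 + 931 + 643 + 631 = 3038
Sum over 7–10: 931 + 643 + 631 + 261 = 2466
CMA at t=8 = (3038 + 2466) / (2·4) = 5504 / 8 = 688.00

688.00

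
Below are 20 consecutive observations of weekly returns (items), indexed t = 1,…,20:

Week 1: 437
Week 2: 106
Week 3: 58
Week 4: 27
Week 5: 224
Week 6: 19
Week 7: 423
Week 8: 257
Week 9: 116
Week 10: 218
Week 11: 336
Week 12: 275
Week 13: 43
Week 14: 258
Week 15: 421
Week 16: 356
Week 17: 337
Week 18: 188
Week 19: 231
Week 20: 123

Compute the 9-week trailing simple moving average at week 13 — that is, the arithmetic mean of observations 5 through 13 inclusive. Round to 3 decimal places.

Sum of periods 5–13: 224 + 19 + 423 + 257 + 116 + 218 + 336 + 275 + 43 = 1911
Divide by 9: 1911 / 9 = 212.333

212.333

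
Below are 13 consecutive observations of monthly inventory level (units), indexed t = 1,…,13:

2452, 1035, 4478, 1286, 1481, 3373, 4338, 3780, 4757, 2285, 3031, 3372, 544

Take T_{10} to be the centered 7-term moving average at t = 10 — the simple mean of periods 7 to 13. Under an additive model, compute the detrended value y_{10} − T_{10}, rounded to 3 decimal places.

-873.143

Trend T_10 = (4338 + 3780 + 4757 + 2285 + 3031 + 3372 + 544) / 7 = 22107/7 = 3158.14286
Detrended value: 2285 − 3158.14286 = -873.143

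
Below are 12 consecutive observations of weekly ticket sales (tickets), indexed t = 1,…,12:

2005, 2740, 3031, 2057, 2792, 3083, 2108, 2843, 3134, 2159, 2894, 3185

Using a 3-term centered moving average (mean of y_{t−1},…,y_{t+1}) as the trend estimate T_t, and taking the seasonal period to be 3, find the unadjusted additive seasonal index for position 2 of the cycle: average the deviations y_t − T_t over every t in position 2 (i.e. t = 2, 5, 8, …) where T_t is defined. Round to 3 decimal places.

148.000

Season position 2 occurs at t = 2, 5, 8, 11 (where T_t is defined).
t=2: T_2 = 2592.00000; y_2 − T_2 = 2740 − 2592.00000 = 148.00000
t=5: T_5 = 2644.00000; y_5 − T_5 = 2792 − 2644.00000 = 148.00000
t=8: T_8 = 2695.00000; y_8 − T_8 = 2843 − 2695.00000 = 148.00000
t=11: T_11 = 2746.00000; y_11 − T_11 = 2894 − 2746.00000 = 148.00000
Mean deviation: (148.00000 + 148.00000 + 148.00000 + 148.00000) / 4 = 148.000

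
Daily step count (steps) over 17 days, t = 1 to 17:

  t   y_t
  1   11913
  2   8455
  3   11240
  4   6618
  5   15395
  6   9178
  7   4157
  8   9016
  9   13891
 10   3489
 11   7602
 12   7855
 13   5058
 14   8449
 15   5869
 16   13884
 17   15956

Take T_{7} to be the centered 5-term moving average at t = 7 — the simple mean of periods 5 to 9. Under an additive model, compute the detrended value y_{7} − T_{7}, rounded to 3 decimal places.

-6170.400

Trend T_7 = (15395 + 9178 + 4157 + 9016 + 13891) / 5 = 51637/5 = 10327.40000
Detrended value: 4157 − 10327.40000 = -6170.400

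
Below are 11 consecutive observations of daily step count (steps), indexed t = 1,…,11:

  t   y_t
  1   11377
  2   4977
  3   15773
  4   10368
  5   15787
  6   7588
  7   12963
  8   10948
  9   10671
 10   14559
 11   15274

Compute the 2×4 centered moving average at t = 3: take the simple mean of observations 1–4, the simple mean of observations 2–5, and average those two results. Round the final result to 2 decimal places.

11175.00

Sum over 1–4: 11377 + 4977 + 15773 + 10368 = 42495
Sum over 2–5: 4977 + 15773 + 10368 + 15787 = 46905
CMA at t=3 = (42495 + 46905) / (2·4) = 89400 / 8 = 11175.00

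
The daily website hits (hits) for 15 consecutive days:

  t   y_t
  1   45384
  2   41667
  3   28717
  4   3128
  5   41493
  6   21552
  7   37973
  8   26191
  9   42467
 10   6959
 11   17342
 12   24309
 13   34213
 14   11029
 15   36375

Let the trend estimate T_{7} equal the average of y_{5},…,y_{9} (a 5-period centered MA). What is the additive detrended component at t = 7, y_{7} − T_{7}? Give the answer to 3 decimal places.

4037.800

Trend T_7 = (41493 + 21552 + 37973 + 26191 + 42467) / 5 = 169676/5 = 33935.20000
Detrended value: 37973 − 33935.20000 = 4037.800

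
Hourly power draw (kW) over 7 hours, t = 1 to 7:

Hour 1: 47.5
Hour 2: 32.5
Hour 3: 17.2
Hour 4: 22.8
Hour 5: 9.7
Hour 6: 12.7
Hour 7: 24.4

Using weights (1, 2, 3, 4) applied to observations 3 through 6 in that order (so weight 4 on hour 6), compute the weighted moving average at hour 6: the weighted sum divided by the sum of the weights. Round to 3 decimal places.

Weighted sum: 1·17.2 + 2·22.8 + 3·9.7 + 4·12.7 = 17.2 + 45.6 + 29.1 + 50.8 = 142.7
Weight total: 1 + 2 + 3 + 4 = 10
WMA = 142.7 / 10 = 14.270

14.270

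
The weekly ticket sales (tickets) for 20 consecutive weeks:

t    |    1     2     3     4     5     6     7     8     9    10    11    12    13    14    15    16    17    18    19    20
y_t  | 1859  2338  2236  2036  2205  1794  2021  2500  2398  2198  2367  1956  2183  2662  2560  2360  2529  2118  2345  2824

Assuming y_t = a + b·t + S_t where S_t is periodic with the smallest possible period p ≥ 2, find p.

First differences y_{t+1} − y_t: 479, -102, -200, 169, -411, 227, 479, -102, -200, 169, -411, 227, 479, -102, …
The difference pattern repeats every 6 terms and not for any smaller step, so p = 6.

6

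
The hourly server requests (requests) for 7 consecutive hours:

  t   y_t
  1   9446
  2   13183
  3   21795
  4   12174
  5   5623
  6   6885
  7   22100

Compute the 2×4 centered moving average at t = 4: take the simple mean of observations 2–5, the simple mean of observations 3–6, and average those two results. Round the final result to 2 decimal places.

12406.50

Sum over 2–5: 13183 + 21795 + 12174 + 5623 = 52775
Sum over 3–6: 21795 + 12174 + 5623 + 6885 = 46477
CMA at t=4 = (52775 + 46477) / (2·4) = 99252 / 8 = 12406.50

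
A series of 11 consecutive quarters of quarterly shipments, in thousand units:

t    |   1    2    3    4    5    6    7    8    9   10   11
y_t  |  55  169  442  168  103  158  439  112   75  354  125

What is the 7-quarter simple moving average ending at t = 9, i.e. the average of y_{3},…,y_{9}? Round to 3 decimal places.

213.857

Sum of periods 3–9: 442 + 168 + 103 + 158 + 439 + 112 + 75 = 1497
Divide by 7: 1497 / 7 = 213.857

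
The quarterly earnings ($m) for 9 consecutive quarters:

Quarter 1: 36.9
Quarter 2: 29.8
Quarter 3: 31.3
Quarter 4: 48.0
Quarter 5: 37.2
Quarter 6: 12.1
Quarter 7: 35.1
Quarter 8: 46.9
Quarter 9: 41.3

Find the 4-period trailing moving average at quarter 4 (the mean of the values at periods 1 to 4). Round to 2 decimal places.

Sum of periods 1–4: 36.9 + 29.8 + 31.3 + 48.0 = 146.0
Divide by 4: 146.0 / 4 = 36.50

36.50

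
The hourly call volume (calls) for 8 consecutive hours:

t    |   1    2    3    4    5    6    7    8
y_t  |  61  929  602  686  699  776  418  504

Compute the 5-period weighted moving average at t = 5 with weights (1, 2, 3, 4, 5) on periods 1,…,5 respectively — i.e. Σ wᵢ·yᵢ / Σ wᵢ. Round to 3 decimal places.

664.267

Weighted sum: 1·61 + 2·929 + 3·602 + 4·686 + 5·699 = 61 + 1858 + 1806 + 2744 + 3495 = 9964
Weight total: 1 + 2 + 3 + 4 + 5 = 15
WMA = 9964 / 15 = 664.267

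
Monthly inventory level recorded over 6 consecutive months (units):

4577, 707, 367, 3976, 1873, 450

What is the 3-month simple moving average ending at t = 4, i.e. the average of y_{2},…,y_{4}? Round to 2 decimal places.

1683.33

Sum of periods 2–4: 707 + 367 + 3976 = 5050
Divide by 3: 5050 / 3 = 1683.33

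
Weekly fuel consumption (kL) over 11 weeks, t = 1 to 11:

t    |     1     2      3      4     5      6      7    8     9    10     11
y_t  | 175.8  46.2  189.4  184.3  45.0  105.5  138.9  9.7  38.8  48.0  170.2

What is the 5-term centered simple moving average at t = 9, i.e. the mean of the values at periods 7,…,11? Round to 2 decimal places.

81.12

Sum of periods 7–11: 138.9 + 9.7 + 38.8 + 48.0 + 170.2 = 405.6
Divide by 5: 405.6 / 5 = 81.12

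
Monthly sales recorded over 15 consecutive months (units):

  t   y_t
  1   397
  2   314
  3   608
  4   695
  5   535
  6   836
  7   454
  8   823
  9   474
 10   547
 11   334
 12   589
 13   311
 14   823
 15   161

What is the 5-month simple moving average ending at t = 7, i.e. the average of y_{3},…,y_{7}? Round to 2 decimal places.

Sum of periods 3–7: 608 + 695 + 535 + 836 + 454 = 3128
Divide by 5: 3128 / 5 = 625.60

625.60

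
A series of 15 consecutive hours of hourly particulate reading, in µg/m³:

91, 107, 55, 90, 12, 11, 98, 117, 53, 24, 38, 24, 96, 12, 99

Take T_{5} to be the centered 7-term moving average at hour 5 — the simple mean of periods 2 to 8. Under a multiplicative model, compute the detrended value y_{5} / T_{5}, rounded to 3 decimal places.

Trend T_5 = (107 + 55 + 90 + 12 + 11 + 98 + 117) / 7 = 490/7 = 70.00000
Ratio to trend: 12 / 70.00000 = 0.171

0.171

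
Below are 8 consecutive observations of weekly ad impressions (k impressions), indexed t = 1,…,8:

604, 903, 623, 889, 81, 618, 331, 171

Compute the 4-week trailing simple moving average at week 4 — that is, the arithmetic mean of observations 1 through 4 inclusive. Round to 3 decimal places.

Sum of periods 1–4: 604 + 903 + 623 + 889 = 3019
Divide by 4: 3019 / 4 = 754.750

754.750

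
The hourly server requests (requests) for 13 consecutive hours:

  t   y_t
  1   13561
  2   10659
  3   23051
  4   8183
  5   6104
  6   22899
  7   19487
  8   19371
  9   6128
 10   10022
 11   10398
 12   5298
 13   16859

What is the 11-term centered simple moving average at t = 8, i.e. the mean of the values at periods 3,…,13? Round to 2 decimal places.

Sum of periods 3–13: 23051 + 8183 + 6104 + 22899 + 19487 + 19371 + 6128 + 10022 + 10398 + 5298 + 16859 = 147800
Divide by 11: 147800 / 11 = 13436.36

13436.36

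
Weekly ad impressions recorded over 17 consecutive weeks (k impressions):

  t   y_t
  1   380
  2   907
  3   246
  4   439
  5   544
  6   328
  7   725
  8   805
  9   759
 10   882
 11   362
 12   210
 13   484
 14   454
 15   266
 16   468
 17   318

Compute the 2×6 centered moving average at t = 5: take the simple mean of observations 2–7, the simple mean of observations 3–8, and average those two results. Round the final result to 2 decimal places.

523.00

Sum over 2–7: 907 + 246 + 439 + 544 + 328 + 725 = 3189
Sum over 3–8: 246 + 439 + 544 + 328 + 725 + 805 = 3087
CMA at t=5 = (3189 + 3087) / (2·6) = 6276 / 12 = 523.00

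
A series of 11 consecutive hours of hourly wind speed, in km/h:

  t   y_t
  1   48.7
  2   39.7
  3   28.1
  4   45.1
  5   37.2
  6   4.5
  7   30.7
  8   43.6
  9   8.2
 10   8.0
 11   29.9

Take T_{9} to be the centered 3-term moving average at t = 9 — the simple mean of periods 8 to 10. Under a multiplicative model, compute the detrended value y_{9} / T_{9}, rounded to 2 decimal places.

0.41

Trend T_9 = (43.6 + 8.2 + 8.0) / 3 = 59.8/3 = 19.9333
Ratio to trend: 8.2 / 19.9333 = 0.41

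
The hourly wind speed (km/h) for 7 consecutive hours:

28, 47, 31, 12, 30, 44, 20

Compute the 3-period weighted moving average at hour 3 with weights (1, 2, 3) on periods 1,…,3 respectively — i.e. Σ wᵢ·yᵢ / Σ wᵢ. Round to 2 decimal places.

Weighted sum: 1·28 + 2·47 + 3·31 = 28 + 94 + 93 = 215
Weight total: 1 + 2 + 3 = 6
WMA = 215 / 6 = 35.83

35.83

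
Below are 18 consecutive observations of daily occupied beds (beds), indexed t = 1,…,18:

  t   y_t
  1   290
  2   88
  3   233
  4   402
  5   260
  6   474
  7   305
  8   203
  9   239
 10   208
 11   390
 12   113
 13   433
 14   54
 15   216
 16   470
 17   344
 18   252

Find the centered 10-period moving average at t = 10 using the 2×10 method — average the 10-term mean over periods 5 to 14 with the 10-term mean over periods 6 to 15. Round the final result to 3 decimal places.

Sum over 5–14: 260 + 474 + 305 + 203 + 239 + 208 + 390 + 113 + 433 + 54 = 2679
Sum over 6–15: 474 + 305 + 203 + 239 + 208 + 390 + 113 + 433 + 54 + 216 = 2635
CMA at t=10 = (2679 + 2635) / (2·10) = 5314 / 20 = 265.700

265.700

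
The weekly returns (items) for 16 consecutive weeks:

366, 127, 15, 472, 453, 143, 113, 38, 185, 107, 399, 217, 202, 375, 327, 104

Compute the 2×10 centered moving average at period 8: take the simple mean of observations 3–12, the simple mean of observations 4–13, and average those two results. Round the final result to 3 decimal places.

Sum over 3–12: 15 + 472 + 453 + 143 + 113 + 38 + 185 + 107 + 399 + 217 = 2142
Sum over 4–13: 472 + 453 + 143 + 113 + 38 + 185 + 107 + 399 + 217 + 202 = 2329
CMA at t=8 = (2142 + 2329) / (2·10) = 4471 / 20 = 223.550

223.550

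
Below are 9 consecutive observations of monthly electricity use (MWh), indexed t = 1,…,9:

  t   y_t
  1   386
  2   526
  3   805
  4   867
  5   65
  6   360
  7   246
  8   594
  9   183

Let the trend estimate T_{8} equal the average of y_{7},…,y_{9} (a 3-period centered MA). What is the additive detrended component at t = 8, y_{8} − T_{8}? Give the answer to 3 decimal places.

Trend T_8 = (246 + 594 + 183) / 3 = 1023/3 = 341.00000
Detrended value: 594 − 341.00000 = 253.000

253.000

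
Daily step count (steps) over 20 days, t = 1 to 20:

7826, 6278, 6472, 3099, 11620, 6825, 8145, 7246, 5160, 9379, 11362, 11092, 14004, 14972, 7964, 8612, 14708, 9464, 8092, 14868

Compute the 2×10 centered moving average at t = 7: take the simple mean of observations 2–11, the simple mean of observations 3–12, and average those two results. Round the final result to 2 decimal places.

Sum over 2–11: 6278 + 6472 + 3099 + 11620 + 6825 + 8145 + 7246 + 5160 + 9379 + 11362 = 75586
Sum over 3–12: 6472 + 3099 + 11620 + 6825 + 8145 + 7246 + 5160 + 9379 + 11362 + 11092 = 80400
CMA at t=7 = (75586 + 80400) / (2·10) = 155986 / 20 = 7799.30

7799.30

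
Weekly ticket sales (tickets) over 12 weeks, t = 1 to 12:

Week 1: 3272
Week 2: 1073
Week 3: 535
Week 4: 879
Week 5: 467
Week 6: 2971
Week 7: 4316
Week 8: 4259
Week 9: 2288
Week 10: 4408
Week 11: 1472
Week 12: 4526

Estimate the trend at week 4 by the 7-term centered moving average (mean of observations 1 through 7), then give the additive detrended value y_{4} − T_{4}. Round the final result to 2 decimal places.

Trend T_4 = (3272 + 1073 + 535 + 879 + 467 + 2971 + 4316) / 7 = 13513/7 = 1930.4286
Detrended value: 879 − 1930.4286 = -1051.43

-1051.43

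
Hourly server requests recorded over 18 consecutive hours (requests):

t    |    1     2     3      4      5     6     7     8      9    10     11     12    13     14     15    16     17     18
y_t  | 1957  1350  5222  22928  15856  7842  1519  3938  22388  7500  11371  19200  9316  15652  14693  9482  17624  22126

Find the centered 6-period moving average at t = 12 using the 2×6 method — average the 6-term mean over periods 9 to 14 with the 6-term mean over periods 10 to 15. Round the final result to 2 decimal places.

Sum over 9–14: 22388 + 7500 + 11371 + 19200 + 9316 + 15652 = 85427
Sum over 10–15: 7500 + 11371 + 19200 + 9316 + 15652 + 14693 = 77732
CMA at t=12 = (85427 + 77732) / (2·6) = 163159 / 12 = 13596.58

13596.58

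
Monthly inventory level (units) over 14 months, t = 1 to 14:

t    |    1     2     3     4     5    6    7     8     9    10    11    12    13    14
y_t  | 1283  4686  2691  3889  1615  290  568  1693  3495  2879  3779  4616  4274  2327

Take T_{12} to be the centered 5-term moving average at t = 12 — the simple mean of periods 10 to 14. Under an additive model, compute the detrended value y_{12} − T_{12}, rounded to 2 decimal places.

1041.00

Trend T_12 = (2879 + 3779 + 4616 + 4274 + 2327) / 5 = 17875/5 = 3575.0000
Detrended value: 4616 − 3575.0000 = 1041.00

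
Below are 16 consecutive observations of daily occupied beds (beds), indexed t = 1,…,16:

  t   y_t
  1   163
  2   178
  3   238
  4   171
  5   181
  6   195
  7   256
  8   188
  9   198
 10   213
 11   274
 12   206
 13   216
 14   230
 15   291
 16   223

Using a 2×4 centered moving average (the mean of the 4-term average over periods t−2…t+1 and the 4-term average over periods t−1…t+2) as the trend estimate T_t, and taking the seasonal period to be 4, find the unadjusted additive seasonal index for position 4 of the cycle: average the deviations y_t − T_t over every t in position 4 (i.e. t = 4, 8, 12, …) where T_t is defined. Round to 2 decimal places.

Season position 4 occurs at t = 4, 8, 12 (where T_t is defined).
t=4: T_4 = 194.1250; y_4 − T_4 = 171 − 194.1250 = -23.1250
t=8: T_8 = 211.5000; y_8 − T_8 = 188 − 211.5000 = -23.5000
t=12: T_12 = 229.3750; y_12 − T_12 = 206 − 229.3750 = -23.3750
Mean deviation: (-23.1250 + -23.5000 + -23.3750) / 3 = -23.33

-23.33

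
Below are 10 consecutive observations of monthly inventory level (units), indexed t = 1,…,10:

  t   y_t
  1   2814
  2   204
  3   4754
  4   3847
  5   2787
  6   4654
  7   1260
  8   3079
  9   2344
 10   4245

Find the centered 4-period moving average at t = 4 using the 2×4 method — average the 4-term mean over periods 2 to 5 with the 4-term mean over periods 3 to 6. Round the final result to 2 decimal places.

Sum over 2–5: 204 + 4754 + 3847 + 2787 = 11592
Sum over 3–6: 4754 + 3847 + 2787 + 4654 = 16042
CMA at t=4 = (11592 + 16042) / (2·4) = 27634 / 8 = 3454.25

3454.25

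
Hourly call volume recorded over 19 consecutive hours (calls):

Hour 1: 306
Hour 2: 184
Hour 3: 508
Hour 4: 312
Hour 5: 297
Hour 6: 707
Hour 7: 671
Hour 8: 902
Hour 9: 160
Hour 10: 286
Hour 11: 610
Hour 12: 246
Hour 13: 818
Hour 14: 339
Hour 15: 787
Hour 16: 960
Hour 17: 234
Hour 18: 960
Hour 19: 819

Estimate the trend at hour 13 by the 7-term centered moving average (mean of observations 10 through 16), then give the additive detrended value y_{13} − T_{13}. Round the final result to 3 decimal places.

Trend T_13 = (286 + 610 + 246 + 818 + 339 + 787 + 960) / 7 = 4046/7 = 578.00000
Detrended value: 818 − 578.00000 = 240.000

240.000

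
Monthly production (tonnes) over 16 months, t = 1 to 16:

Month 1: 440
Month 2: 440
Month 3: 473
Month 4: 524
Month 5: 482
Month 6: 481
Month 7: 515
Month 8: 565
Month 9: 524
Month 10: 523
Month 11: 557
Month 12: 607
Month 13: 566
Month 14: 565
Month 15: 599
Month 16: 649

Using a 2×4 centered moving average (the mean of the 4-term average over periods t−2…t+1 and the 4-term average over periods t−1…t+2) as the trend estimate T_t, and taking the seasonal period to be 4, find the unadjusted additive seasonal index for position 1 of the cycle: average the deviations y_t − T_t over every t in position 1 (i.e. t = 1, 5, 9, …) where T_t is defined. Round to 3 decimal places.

Season position 1 occurs at t = 5, 9, 13 (where T_t is defined).
t=5: T_5 = 495.25000; y_5 − T_5 = 482 − 495.25000 = -13.25000
t=9: T_9 = 537.00000; y_9 − T_9 = 524 − 537.00000 = -13.00000
t=13: T_13 = 579.00000; y_13 − T_13 = 566 − 579.00000 = -13.00000
Mean deviation: (-13.25000 + -13.00000 + -13.00000) / 3 = -13.083

-13.083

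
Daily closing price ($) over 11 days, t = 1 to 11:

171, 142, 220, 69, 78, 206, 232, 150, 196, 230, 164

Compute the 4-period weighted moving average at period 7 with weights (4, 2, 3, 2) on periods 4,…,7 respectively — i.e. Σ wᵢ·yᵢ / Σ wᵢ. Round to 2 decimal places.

Weighted sum: 4·69 + 2·78 + 3·206 + 2·232 = 276 + 156 + 618 + 464 = 1514
Weight total: 4 + 2 + 3 + 2 = 11
WMA = 1514 / 11 = 137.64

137.64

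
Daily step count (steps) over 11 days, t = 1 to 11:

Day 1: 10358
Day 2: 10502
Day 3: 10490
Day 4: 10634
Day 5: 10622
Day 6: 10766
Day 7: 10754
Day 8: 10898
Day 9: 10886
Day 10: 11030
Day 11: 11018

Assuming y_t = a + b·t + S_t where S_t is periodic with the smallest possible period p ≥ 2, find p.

2

First differences y_{t+1} − y_t: 144, -12, 144, -12, 144, -12, …
The difference pattern repeats every 2 terms and not for any smaller step, so p = 2.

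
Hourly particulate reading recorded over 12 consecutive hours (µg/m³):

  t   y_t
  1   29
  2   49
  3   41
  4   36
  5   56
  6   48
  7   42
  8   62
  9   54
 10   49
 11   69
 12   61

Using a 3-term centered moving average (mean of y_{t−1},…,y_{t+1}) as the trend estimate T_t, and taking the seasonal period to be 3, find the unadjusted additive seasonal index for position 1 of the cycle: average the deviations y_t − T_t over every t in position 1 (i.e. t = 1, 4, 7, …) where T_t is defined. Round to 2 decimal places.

-8.44

Season position 1 occurs at t = 4, 7, 10 (where T_t is defined).
t=4: T_4 = 44.3333; y_4 − T_4 = 36 − 44.3333 = -8.3333
t=7: T_7 = 50.6667; y_7 − T_7 = 42 − 50.6667 = -8.6667
t=10: T_10 = 57.3333; y_10 − T_10 = 49 − 57.3333 = -8.3333
Mean deviation: (-8.3333 + -8.6667 + -8.3333) / 3 = -8.44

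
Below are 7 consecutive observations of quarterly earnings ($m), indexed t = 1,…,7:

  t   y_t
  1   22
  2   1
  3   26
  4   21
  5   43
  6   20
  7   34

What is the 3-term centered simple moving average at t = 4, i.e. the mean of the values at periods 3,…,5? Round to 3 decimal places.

Sum of periods 3–5: 26 + 21 + 43 = 90
Divide by 3: 90 / 3 = 30.000

30.000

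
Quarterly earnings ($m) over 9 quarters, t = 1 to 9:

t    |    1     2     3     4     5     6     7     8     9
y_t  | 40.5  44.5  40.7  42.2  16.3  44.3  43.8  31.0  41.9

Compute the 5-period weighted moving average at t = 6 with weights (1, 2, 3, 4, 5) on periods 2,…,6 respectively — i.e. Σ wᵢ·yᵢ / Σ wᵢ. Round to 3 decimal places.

Weighted sum: 1·44.5 + 2·40.7 + 3·42.2 + 4·16.3 + 5·44.3 = 44.5 + 81.4 + 126.6 + 65.2 + 221.5 = 539.2
Weight total: 1 + 2 + 3 + 4 + 5 = 15
WMA = 539.2 / 15 = 35.947

35.947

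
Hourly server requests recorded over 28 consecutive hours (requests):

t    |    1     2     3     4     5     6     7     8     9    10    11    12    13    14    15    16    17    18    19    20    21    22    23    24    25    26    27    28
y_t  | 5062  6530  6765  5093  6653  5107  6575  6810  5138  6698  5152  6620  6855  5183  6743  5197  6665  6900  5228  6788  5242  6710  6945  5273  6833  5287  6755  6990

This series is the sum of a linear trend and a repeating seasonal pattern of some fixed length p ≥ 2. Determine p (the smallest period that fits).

First differences y_{t+1} − y_t: 1468, 235, -1672, 1560, -1546, 1468, 235, -1672, 1560, -1546, 1468, 235, …
The difference pattern repeats every 5 terms and not for any smaller step, so p = 5.

5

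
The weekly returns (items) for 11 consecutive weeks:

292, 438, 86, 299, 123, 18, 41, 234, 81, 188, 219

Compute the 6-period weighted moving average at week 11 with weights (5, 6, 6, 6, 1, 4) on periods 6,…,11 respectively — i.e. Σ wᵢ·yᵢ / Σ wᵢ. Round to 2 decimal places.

117.50

Weighted sum: 5·18 + 6·41 + 6·234 + 6·81 + 1·188 + 4·219 = 90 + 246 + 1404 + 486 + 188 + 876 = 3290
Weight total: 5 + 6 + 6 + 6 + 1 + 4 = 28
WMA = 3290 / 28 = 117.50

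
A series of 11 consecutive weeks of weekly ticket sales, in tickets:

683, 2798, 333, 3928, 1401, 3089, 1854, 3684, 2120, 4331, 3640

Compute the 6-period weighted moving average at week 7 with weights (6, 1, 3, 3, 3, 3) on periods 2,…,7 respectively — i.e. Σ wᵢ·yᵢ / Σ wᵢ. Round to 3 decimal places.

Weighted sum: 6·2798 + 1·333 + 3·3928 + 3·1401 + 3·3089 + 3·1854 = 16788 + 333 + 11784 + 4203 + 9267 + 5562 = 47937
Weight total: 6 + 1 + 3 + 3 + 3 + 3 = 19
WMA = 47937 / 19 = 2523.000

2523.000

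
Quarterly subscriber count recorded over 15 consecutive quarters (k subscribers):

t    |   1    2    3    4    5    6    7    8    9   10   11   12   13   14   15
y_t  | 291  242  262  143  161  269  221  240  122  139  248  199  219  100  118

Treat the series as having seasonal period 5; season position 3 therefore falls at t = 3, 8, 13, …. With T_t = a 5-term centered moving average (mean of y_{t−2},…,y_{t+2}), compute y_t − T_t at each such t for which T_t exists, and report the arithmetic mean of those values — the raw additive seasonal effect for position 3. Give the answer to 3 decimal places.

Season position 3 occurs at t = 3, 8, 13 (where T_t is defined).
t=3: T_3 = 219.80000; y_3 − T_3 = 262 − 219.80000 = 42.20000
t=8: T_8 = 198.20000; y_8 − T_8 = 240 − 198.20000 = 41.80000
t=13: T_13 = 176.80000; y_13 − T_13 = 219 − 176.80000 = 42.20000
Mean deviation: (42.20000 + 41.80000 + 42.20000) / 3 = 42.067

42.067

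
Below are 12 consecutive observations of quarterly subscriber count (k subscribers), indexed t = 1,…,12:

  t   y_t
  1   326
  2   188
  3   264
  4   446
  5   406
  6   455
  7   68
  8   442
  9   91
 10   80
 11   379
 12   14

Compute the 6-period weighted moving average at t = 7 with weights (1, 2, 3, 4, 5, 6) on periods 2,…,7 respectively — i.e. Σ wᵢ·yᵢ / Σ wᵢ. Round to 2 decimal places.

302.90

Weighted sum: 1·188 + 2·264 + 3·446 + 4·406 + 5·455 + 6·68 = 188 + 528 + 1338 + 1624 + 2275 + 408 = 6361
Weight total: 1 + 2 + 3 + 4 + 5 + 6 = 21
WMA = 6361 / 21 = 302.90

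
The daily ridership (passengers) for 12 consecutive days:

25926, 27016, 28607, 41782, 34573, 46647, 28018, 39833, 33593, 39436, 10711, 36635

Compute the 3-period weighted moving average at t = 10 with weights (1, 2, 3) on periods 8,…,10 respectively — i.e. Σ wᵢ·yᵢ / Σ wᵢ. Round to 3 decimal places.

Weighted sum: 1·39833 + 2·33593 + 3·39436 = 39833 + 67186 + 118308 = 225327
Weight total: 1 + 2 + 3 = 6
WMA = 225327 / 6 = 37554.500

37554.500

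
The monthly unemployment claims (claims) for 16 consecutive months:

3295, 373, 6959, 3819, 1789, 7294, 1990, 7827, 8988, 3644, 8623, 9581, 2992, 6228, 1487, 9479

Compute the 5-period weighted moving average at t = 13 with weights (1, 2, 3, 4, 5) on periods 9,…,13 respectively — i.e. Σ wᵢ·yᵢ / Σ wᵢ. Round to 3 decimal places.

6361.933

Weighted sum: 1·8988 + 2·3644 + 3·8623 + 4·9581 + 5·2992 = 8988 + 7288 + 25869 + 38324 + 14960 = 95429
Weight total: 1 + 2 + 3 + 4 + 5 = 15
WMA = 95429 / 15 = 6361.933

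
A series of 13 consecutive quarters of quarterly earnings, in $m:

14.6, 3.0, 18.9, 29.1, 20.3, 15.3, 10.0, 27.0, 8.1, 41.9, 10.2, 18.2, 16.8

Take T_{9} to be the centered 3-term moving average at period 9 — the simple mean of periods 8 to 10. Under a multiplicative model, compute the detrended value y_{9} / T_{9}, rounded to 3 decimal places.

Trend T_9 = (27.0 + 8.1 + 41.9) / 3 = 77.0/3 = 25.66667
Ratio to trend: 8.1 / 25.66667 = 0.316

0.316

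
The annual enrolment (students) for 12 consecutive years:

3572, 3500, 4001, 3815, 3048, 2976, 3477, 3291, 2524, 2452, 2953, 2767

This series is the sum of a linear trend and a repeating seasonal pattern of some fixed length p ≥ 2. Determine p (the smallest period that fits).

4

First differences y_{t+1} − y_t: -72, 501, -186, -767, -72, 501, -186, -767, -72, 501, …
The difference pattern repeats every 4 terms and not for any smaller step, so p = 4.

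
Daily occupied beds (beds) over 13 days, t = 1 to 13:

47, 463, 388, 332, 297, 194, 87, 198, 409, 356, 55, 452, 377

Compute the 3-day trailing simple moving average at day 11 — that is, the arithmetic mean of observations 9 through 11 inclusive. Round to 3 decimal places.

Sum of periods 9–11: 409 + 356 + 55 = 820
Divide by 3: 820 / 3 = 273.333

273.333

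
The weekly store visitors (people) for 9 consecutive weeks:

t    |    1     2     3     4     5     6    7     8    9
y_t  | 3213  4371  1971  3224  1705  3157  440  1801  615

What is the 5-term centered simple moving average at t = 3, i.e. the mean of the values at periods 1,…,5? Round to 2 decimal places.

2896.80

Sum of periods 1–5: 3213 + 4371 + 1971 + 3224 + 1705 = 14484
Divide by 5: 14484 / 5 = 2896.80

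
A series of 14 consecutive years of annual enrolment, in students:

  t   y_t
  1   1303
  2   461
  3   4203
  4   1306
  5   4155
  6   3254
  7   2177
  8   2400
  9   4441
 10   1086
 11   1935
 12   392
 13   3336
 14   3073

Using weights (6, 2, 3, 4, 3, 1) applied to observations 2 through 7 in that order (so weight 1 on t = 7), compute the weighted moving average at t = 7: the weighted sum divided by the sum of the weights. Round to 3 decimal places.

2297.316

Weighted sum: 6·461 + 2·4203 + 3·1306 + 4·4155 + 3·3254 + 1·2177 = 2766 + 8406 + 3918 + 16620 + 9762 + 2177 = 43649
Weight total: 6 + 2 + 3 + 4 + 3 + 1 = 19
WMA = 43649 / 19 = 2297.316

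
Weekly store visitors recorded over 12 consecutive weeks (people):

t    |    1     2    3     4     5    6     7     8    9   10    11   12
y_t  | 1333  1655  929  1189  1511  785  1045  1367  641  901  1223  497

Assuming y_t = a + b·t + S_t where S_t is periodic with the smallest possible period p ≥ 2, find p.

3

First differences y_{t+1} − y_t: 322, -726, 260, 322, -726, 260, 322, -726, …
The difference pattern repeats every 3 terms and not for any smaller step, so p = 3.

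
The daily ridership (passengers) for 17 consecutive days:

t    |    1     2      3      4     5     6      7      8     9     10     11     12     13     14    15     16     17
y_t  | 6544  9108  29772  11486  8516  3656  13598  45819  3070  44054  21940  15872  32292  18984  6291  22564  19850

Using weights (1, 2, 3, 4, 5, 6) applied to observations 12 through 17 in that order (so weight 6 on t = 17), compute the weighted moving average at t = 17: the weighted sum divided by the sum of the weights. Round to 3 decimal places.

Weighted sum: 1·15872 + 2·32292 + 3·18984 + 4·6291 + 5·22564 + 6·19850 = 15872 + 64584 + 56952 + 25164 + 112820 + 119100 = 394492
Weight total: 1 + 2 + 3 + 4 + 5 + 6 = 21
WMA = 394492 / 21 = 18785.333

18785.333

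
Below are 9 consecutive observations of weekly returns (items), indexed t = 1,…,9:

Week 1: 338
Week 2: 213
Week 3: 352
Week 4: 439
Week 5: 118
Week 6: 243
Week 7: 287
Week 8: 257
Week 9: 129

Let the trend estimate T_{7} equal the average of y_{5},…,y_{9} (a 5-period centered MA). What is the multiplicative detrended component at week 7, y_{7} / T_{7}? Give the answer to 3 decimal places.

1.388

Trend T_7 = (118 + 243 + 287 + 257 + 129) / 5 = 1034/5 = 206.80000
Ratio to trend: 287 / 206.80000 = 1.388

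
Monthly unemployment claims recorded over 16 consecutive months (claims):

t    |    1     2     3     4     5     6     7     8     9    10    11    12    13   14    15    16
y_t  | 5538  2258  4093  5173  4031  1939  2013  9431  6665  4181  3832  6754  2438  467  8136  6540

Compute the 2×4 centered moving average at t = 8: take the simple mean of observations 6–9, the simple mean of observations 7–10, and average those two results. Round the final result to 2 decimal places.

Sum over 6–9: 1939 + 2013 + 9431 + 6665 = 20048
Sum over 7–10: 2013 + 9431 + 6665 + 4181 = 22290
CMA at t=8 = (20048 + 22290) / (2·4) = 42338 / 8 = 5292.25

5292.25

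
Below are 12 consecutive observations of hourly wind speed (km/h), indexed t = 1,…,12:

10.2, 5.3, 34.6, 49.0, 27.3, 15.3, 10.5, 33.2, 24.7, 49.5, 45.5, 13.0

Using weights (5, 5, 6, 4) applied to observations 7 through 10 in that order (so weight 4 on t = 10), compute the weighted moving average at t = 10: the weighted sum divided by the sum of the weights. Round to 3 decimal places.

Weighted sum: 5·10.5 + 5·33.2 + 6·24.7 + 4·49.5 = 52.5 + 166.0 + 148.2 + 198.0 = 564.7
Weight total: 5 + 5 + 6 + 4 = 20
WMA = 564.7 / 20 = 28.235

28.235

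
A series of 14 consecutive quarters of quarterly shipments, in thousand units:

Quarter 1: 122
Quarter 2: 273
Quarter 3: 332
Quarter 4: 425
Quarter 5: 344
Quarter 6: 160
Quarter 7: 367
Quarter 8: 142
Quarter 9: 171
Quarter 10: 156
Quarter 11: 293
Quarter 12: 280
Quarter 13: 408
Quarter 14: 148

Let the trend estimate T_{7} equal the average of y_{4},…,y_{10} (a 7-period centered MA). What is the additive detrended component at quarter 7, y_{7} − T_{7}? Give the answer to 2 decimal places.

114.86

Trend T_7 = (425 + 344 + 160 + 367 + 142 + 171 + 156) / 7 = 1765/7 = 252.1429
Detrended value: 367 − 252.1429 = 114.86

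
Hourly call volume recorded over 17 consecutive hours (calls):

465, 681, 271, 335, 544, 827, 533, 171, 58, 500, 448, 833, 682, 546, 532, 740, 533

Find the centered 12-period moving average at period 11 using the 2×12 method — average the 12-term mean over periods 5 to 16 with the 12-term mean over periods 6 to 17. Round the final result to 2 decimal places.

Sum over 5–16: 544 + 827 + 533 + 171 + 58 + 500 + 448 + 833 + 682 + 546 + 532 + 740 = 6414
Sum over 6–17: 827 + 533 + 171 + 58 + 500 + 448 + 833 + 682 + 546 + 532 + 740 + 533 = 6403
CMA at t=11 = (6414 + 6403) / (2·12) = 12817 / 24 = 534.04

534.04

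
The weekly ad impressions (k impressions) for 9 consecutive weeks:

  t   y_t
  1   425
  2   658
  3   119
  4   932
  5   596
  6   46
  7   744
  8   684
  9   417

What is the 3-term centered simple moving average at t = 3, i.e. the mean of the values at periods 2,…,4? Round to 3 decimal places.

Sum of periods 2–4: 658 + 119 + 932 = 1709
Divide by 3: 1709 / 3 = 569.667

569.667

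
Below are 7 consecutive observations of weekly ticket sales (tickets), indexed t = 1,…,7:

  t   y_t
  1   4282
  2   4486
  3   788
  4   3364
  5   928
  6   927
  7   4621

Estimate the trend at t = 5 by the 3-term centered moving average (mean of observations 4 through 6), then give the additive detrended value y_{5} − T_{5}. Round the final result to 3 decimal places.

Trend T_5 = (3364 + 928 + 927) / 3 = 5219/3 = 1739.66667
Detrended value: 928 − 1739.66667 = -811.667

-811.667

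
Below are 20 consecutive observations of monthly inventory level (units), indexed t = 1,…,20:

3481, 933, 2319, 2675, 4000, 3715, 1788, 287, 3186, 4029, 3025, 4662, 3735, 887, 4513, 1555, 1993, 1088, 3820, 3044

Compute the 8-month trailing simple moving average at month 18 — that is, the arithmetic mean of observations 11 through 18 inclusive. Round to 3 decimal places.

Sum of periods 11–18: 3025 + 4662 + 3735 + 887 + 4513 + 1555 + 1993 + 1088 = 21458
Divide by 8: 21458 / 8 = 2682.250

2682.250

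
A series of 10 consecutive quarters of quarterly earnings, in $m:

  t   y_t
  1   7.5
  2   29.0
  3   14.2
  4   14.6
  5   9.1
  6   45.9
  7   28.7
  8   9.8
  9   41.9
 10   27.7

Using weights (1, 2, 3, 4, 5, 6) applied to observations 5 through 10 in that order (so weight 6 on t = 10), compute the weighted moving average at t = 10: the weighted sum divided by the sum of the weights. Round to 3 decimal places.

Weighted sum: 1·9.1 + 2·45.9 + 3·28.7 + 4·9.8 + 5·41.9 + 6·27.7 = 9.1 + 91.8 + 86.1 + 39.2 + 209.5 + 166.2 = 601.9
Weight total: 1 + 2 + 3 + 4 + 5 + 6 = 21
WMA = 601.9 / 21 = 28.662

28.662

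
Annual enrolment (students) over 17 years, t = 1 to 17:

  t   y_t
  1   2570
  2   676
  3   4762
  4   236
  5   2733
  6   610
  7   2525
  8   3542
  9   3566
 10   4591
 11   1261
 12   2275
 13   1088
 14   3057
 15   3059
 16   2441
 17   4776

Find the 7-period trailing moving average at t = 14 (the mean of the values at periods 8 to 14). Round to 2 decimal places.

2768.57

Sum of periods 8–14: 3542 + 3566 + 4591 + 1261 + 2275 + 1088 + 3057 = 19380
Divide by 7: 19380 / 7 = 2768.57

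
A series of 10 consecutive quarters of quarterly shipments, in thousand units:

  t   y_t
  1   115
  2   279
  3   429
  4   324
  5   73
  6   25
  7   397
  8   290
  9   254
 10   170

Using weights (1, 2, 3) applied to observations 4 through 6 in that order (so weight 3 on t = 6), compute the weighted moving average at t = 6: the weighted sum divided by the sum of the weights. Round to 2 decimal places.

90.83

Weighted sum: 1·324 + 2·73 + 3·25 = 324 + 146 + 75 = 545
Weight total: 1 + 2 + 3 = 6
WMA = 545 / 6 = 90.83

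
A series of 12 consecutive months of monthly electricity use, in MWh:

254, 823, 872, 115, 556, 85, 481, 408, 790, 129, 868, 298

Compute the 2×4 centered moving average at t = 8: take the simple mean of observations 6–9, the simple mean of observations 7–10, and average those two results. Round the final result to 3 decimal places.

Sum over 6–9: 85 + 481 + 408 + 790 = 1764
Sum over 7–10: 481 + 408 + 790 + 129 = 1808
CMA at t=8 = (1764 + 1808) / (2·4) = 3572 / 8 = 446.500

446.500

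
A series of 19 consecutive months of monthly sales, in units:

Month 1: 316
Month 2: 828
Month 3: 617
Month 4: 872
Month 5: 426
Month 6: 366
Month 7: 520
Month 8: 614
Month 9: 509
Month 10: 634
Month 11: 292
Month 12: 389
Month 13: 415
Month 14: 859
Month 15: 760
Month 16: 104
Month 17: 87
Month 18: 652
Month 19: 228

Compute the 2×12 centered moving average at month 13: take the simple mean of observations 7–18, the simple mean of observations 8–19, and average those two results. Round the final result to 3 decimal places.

474.083

Sum over 7–18: 520 + 614 + 509 + 634 + 292 + 389 + 415 + 859 + 760 + 104 + 87 + 652 = 5835
Sum over 8–19: 614 + 509 + 634 + 292 + 389 + 415 + 859 + 760 + 104 + 87 + 652 + 228 = 5543
CMA at t=13 = (5835 + 5543) / (2·12) = 11378 / 24 = 474.083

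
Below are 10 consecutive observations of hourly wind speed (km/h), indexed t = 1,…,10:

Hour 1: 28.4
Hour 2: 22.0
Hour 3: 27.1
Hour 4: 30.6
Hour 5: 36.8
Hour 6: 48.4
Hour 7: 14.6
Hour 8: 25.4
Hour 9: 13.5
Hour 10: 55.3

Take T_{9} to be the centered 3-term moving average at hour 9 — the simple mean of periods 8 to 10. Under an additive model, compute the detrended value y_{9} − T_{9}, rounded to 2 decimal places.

Trend T_9 = (25.4 + 13.5 + 55.3) / 3 = 94.2/3 = 31.4000
Detrended value: 13.5 − 31.4000 = -17.90

-17.90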